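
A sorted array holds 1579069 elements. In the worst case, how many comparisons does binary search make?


Halving sequence: 1579069 -> 789534 -> 394767 -> 197383 -> 98691 -> 49345 -> 24672 -> 12336 -> 6168 -> 3084 -> 1542 -> 771 -> 385 -> 192 -> 96 -> 48 -> 24 -> 12 -> 6 -> 3 -> 1
Number of halvings = 20
Max comparisons = 20 + 1 = 21


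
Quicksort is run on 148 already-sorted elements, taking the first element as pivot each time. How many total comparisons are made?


Sum of comparisons per partition:
147 + 146 + ... + 1 + 0
= 148 * (148 - 1) / 2
= 148 * 147 / 2
= 10878


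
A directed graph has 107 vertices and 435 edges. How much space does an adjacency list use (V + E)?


Adjacency list: one list head per vertex + one entry per edge
Vertex heads: 107
Edge entries: 435
Total = 107 + 435 = 542


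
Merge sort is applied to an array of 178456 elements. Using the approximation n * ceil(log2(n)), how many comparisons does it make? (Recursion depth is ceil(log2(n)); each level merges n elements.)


Merge sort divides the array into halves recursively.
Number of levels = ceil(log2(178456)) = 18
At each level, approximately n = 178456 comparisons are needed for merging.
Total comparisons ~ n * ceil(log2(n)) = 178456 * 18 = 3212208


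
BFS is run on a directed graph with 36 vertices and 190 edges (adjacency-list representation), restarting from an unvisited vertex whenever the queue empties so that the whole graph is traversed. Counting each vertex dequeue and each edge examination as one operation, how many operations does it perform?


A full BFS traversal dequeues each vertex exactly once and examines each directed edge exactly once.
V = 36 (vertex processing cost)
E = 190 (edge examination cost)
Total operations proportional to V + E = 36 + 190 = 226


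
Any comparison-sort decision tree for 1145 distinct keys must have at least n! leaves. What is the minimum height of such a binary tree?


A binary decision tree of height h has at most 2^h leaves and needs at least n! of them, so h >= ceil(log2(n!)).
1145! is far too large to multiply out, so use Stirling's series:
  ln(n!) ~ n ln n - n + (1/2) ln(2 pi n) + 1/(12n)  (error below 1/(360 n^3), negligible here)
  ln(1145) = 7.0431599
  n ln n = 1145 * 7.0431599 = 8064.4181
  (1/2) ln(2 pi * 1145) = (1/2) ln(7194.2472) = 4.4405
  1/(12*1145) = 0.0001
  ln(1145!) ~ 8064.4181 - 1145 + 4.4405 + 0.0001 = 6923.8587
Convert to base 2: log2(1145!) = 6923.8587 / ln 2 = 6923.8587 / 0.69314718 = 9989.0166
ceil(9989.0166) = 9990


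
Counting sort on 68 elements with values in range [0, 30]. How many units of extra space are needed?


Output array size: 68 (to store sorted result)
Count array size: 31 (one slot per possible value, range 0 to 30)
Total extra space = 68 + 31 = 99


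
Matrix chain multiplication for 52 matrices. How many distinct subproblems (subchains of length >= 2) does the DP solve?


Subproblems are indexed by (i, j) where i < j.
Number of such pairs = n*(n-1)/2
= 52 * 51 / 2
= 1326


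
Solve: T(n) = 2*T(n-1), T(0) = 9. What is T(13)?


Unrolling:
T(13) = 2*T(12) = 2^2*T(11) = ... = 2^13*T(0)
= 2^13 * 9
= 8192 * 9 = 73728


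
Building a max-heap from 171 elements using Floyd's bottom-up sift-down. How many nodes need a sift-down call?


In a heap of 171 elements (0-indexed array):
  Last element index: 170
  Parent of last element: floor((170 - 1) / 2) = 84
  Internal nodes: indices 0 to 84
  Count = floor(171/2) = 85


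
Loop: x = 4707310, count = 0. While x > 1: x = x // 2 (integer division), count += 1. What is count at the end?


The variable x halves each step:
x = 4707310 -> 2353655 -> 1176827 -> 588413 -> 294206 -> 147103 -> 73551 -> 36775 -> 18387 -> 9193 -> 4596 -> 2298 -> 1149 -> 574 -> 287 -> 143 -> 71 -> 35 -> 17 -> 8 -> 4 -> 2 -> 1
Number of halvings = floor(log2(4707310)) = 22


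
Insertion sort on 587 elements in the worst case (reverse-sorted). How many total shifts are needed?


In the worst case (reverse-sorted), each element shifts past all previous:
  Element 1: 1 shifts
  Element 2: 2 shifts
  Element 3: 3 shifts
  Element 4: 4 shifts
  Element 5: 5 shifts
  ...
  Element 586: 586 shifts
Total = 1 + 2 + ... + 586
= 587*(587-1)/2 = 171991


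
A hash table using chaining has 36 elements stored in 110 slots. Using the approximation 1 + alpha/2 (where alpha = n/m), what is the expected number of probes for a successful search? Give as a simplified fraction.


Load factor alpha = n/m = 36/110
Expected probes = 1 + alpha/2 = 1 + 36/(2*110)
= 1 + 36/220
= 220/220 + 36/220
= 256/220
Simplify: 64/55


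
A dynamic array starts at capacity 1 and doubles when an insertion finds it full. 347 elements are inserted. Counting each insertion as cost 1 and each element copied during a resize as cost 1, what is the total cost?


n = 347
Insertion costs: 347
Resizes copy 1, 2, 4, ... up to the largest power of 2 that is <= n-1 = 346, i.e. 256.
Copy costs = 1 + 2 + 4 + 8 + 16 + 32 + 64 + 128 + 256 = 511
Total = 347 + 511 = 858


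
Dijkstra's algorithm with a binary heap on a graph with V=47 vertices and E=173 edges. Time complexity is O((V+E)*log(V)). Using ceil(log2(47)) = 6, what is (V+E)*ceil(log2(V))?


Dijkstra with a binary heap: each vertex is extracted once, each edge may relax once.
Each heap operation costs O(log V).
V + E = 47 + 173 = 220
ceil(log2(47)) = 6 (since 2^5 = 32 < 47 <= 64 = 2^6)
Total heap work = (V+E) * ceil(log2(V)) = 220 * 6 = 1320


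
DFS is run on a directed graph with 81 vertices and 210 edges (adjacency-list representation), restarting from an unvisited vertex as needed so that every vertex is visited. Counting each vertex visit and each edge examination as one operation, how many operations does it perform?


A full DFS traversal processes each vertex exactly once (push/pop on stack).
Each directed edge is examined once.
V = 81, E = 210
V + E = 291


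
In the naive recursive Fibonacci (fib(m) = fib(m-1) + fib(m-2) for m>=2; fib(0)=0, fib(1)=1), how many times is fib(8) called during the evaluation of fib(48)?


Let N(m) = number of times fib(m) is called while evaluating fib(48).
N(48) = 1 (the initial call).
N(47) = 1 (only fib(48) calls it).
For 1 <= m <= 46: fib(m) is called by fib(m+1) and fib(m+2), so
  N(m) = N(m+1) + N(m+2).
fib(0) is called only by fib(2), so N(0) = N(2).
Walk down from m=48:
  N(48)=1, N(47)=1, N(46)=2, N(45)=3, N(44)=5, N(43)=8, N(42)=13, N(41)=21, N(40)=34, N(39)=55, N(38)=89, N(37)=144, N(36)=233, N(35)=377, N(34)=610, N(33)=987, N(32)=1597, N(31)=2584, N(30)=4181, N(29)=6765, N(28)=10946, N(27)=17711, N(26)=28657, N(25)=46368, N(24)=75025, N(23)=121393, N(22)=196418, N(21)=317811, N(20)=514229, N(19)=832040, N(18)=1346269, N(17)=2178309, N(16)=3524578, N(15)=5702887, N(14)=9227465, N(13)=14930352, N(12)=24157817, N(11)=39088169, N(10)=63245986, N(9)=102334155, N(8)=165580141
N(8) = 165580141


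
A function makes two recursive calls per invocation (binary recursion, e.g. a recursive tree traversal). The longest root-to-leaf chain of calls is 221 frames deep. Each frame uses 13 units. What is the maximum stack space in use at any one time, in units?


Binary recursion: the two calls run one after the other, so only one root-to-leaf chain of frames is on the stack at a time.
Maximum depth (longest chain) = 221 frames
Each frame = 13 units
Max stack space = 221 * 13 = 2873


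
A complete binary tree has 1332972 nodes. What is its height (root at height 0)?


In a complete binary tree, level k holds nodes 2^k .. 2^(k+1)-1 (1-indexed).
Height = floor(log2(n)) = floor(log2(1332972)) = 20
Check: 2^20 = 1048576 <= 1332972 < 2097152 = 2^21


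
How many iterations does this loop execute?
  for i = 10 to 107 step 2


The loop variable i takes values starting at 10 and increments by 2 each iteration.
Sequence: i = 10, 12, 14, 16, 18, 20, 22, 24, 26, ...
The upper bound 107 is inclusive, so the count is floor((last - first) / step) + 1:
floor((107 - 10) / 2) + 1 = floor(97/2) + 1 = 48 + 1 = 49


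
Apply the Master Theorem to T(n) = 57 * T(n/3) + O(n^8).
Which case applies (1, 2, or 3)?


The Master Theorem: T(n) = a*T(n/b) + O(n^c)
  a = 57, b = 3, c = 8
log_b(a) = log_3(57) ~ 3.68
Compare b^c with a: 3^8 = 6561 > 57, so c > log_b(a).
Since c > log_b(a), Case 3 applies.
T(n) = O(n^8)
Master Theorem case = 3


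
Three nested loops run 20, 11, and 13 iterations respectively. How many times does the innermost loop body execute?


Loop 1 (outermost): 20 iterations
Loop 2 (middle): 11 iterations per outer
Loop 3 (innermost): 13 iterations per middle
Total = 20 * 11 * 13 = 2860


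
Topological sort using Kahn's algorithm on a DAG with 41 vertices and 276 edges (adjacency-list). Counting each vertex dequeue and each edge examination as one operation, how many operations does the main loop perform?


Kahn's algorithm:
  1. Compute in-degrees: O(V + E)
  2. Process queue: each vertex dequeued once (O(V))
     each edge examined once (O(E))
Total = V + E = 41 + 276 = 317


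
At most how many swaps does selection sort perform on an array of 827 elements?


Each of the 826 passes places one element in its final position.
Pass 1: swap minimum into position 0
Pass 2: swap minimum of remaining into position 1
...
Pass 826: last two elements, one swap
Maximum swaps = 827 - 1 = 826


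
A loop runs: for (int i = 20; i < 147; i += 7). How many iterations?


Loop starts at i = 20, increments by 7, stops when i >= 147.
Number of iterations = ceil((147 - 20) / 7)
= ceil(127 / 7)
= 19


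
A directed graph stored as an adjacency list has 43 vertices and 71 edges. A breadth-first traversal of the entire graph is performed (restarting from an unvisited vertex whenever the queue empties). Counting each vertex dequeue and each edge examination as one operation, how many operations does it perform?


A full BFS traversal dequeues each vertex once and examines each edge once.
Vertex visits: 43
Edge visits: 71
V + E = 43 + 71 = 114


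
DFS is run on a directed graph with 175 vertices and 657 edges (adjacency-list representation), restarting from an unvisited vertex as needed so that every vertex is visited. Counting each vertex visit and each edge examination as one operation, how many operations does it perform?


A full DFS traversal processes each vertex exactly once (push/pop on stack).
Each directed edge is examined once.
V = 175, E = 657
V + E = 832


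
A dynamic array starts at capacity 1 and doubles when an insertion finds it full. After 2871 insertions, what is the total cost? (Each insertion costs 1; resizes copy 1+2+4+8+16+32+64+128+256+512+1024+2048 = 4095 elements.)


Insertion cost: 2871 (one per element)
Resizes occur just before inserting elements 2, 3, 5, 9, ...
Elements copied at each resize: 1 + 2 + 4 + 8 + 16 + 32 + 64 + 128 + 256 + 512 + 1024 + 2048
Sum of copies = 4095 (geometric series: 2^k - 1)
Total = 2871 + 4095 = 6966


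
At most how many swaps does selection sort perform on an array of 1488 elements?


Each of the 1487 passes places one element in its final position.
Pass 1: swap minimum into position 0
Pass 2: swap minimum of remaining into position 1
...
Pass 1487: last two elements, one swap
Maximum swaps = 1488 - 1 = 1487


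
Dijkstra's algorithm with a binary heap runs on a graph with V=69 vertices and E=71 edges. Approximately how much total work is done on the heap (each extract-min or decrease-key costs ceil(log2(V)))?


Dijkstra with a binary heap: each vertex is extracted once, each edge may relax once.
Each heap operation costs O(log V).
V + E = 69 + 71 = 140
ceil(log2(69)) = 7 (since 2^6 = 64 < 69 <= 128 = 2^7)
Total heap work = (V+E) * ceil(log2(V)) = 140 * 7 = 980


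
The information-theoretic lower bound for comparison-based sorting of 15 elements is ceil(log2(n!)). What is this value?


A binary decision tree of height h has at most 2^h leaves and needs at least n! of them, so h >= ceil(log2(n!)).
Compute 15! as a running product:
  x2 = 2, x3 = 6, x4 = 24, x5 = 120
  x6 = 720, x7 = 5040, x8 = 40320, x9 = 362880
  x10 = 3628800, x11 = 39916800, x12 = 479001600, x13 = 6227020800
  x14 = 87178291200, x15 = 1307674368000
15! = 1307674368000
Bracket between powers of 2:
  2^40 = 1099511627776 < 1307674368000 <= 2199023255552 = 2^41
So ceil(log2(15!)) = 41


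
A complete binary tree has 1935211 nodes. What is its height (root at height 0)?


In a complete binary tree, level k holds nodes 2^k .. 2^(k+1)-1 (1-indexed).
Height = floor(log2(n)) = floor(log2(1935211)) = 20
Check: 2^20 = 1048576 <= 1935211 < 2097152 = 2^21


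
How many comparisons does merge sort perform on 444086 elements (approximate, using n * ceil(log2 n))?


Recursion depth: ceil(log2(444086)) = 19
Each recursion level merges n = 444086 elements
Total = 444086 * 19 = 8437634


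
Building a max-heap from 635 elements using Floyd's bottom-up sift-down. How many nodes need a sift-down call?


In a heap of 635 elements (0-indexed array):
  Last element index: 634
  Parent of last element: floor((634 - 1) / 2) = 316
  Internal nodes: indices 0 to 316
  Count = floor(635/2) = 317


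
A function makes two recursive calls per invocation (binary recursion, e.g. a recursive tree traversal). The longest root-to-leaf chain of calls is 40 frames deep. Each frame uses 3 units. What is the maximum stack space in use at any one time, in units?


Binary recursion: the two calls run one after the other, so only one root-to-leaf chain of frames is on the stack at a time.
Maximum depth (longest chain) = 40 frames
Each frame = 3 units
Max stack space = 40 * 3 = 120


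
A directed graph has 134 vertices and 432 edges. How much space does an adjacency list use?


Adjacency list: one list head per vertex + one entry per edge
Vertex heads: 134
Edge entries: 432
Total = 134 + 432 = 566


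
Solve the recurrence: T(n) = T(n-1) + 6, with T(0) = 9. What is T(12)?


Unrolling the recurrence:
T(12) = T(11) + 6
       = T(10) + 6 + 6
       = T(9) + 6*3
       ...
       = T(0) + 6*12
       = 9 + 72 = 81


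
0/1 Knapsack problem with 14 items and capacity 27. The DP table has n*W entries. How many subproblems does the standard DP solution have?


The DP table is indexed by (item, capacity).
Rows: 14 items
Columns: 27 capacity values (1 to W)
Total subproblems = 14 * 27 = 378


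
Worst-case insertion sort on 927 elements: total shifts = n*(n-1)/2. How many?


Sum of shifts = 1 + 2 + 3 + ... + 926
= 927 * 926 / 2
= 858402 / 2
= 429201


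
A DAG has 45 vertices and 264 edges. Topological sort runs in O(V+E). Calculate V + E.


V = 45 (vertex processing)
E = 264 (edge processing)
V + E = 45 + 264 = 309


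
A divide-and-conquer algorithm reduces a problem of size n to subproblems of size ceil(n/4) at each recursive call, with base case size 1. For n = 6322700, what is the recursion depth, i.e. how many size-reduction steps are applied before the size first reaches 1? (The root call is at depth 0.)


Each step divides the size by 4 (rounding up); after k steps the size is ceil(n/4^k), which equals 1 exactly when 4^k >= n.
So the depth is the smallest k with 4^k >= 6322700, i.e. ceil(log_4(6322700)).
4^11 = 4194304 < 6322700 <= 16777216 = 4^12
Recursion depth = 12


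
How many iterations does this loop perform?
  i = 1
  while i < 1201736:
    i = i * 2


The loop variable doubles each iteration:
i = 1 -> 2 -> 4 -> 8 -> 16 -> 32 -> 64 -> 128 -> 256 -> 512 -> 1024 -> 2048 -> 4096 -> 8192 -> 16384 -> 32768 -> 65536 -> 131072 -> 262144 -> 524288 -> 1048576 -> 2097152 (stop, 2097152 >= 1201736)
Number of doublings = ceil(log2(1201736)) = 21


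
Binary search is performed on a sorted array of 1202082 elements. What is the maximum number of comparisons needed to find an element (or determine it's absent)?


Binary search halves the search space each comparison:
  Step 1: search space = 1202082 -> 601041
  Step 2: search space = 601041 -> 300520
  Step 3: search space = 300520 -> 150260
  Step 4: search space = 150260 -> 75130
  Step 5: search space = 75130 -> 37565
  Step 6: search space = 37565 -> 18782
  Step 7: search space = 18782 -> 9391
  Step 8: search space = 9391 -> 4695
  Step 9: search space = 4695 -> 2347
  Step 10: search space = 2347 -> 1173
  Step 11: search space = 1173 -> 586
  Step 12: search space = 586 -> 293
  Step 13: search space = 293 -> 146
  Step 14: search space = 146 -> 73
  Step 15: search space = 73 -> 36
  Step 16: search space = 36 -> 18
  Step 17: search space = 18 -> 9
  Step 18: search space = 9 -> 4
  Step 19: search space = 4 -> 2
  Step 20: search space = 2 -> 1
  Step 21: search space = 1 (final check)
Maximum comparisons = floor(log2(1202082)) + 1 = 20 + 1 = 21


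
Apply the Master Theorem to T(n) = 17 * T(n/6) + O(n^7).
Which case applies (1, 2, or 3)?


The Master Theorem: T(n) = a*T(n/b) + O(n^c)
  a = 17, b = 6, c = 7
log_b(a) = log_6(17) ~ 1.581
Compare b^c with a: 6^7 = 279936 > 17, so c > log_b(a).
Since c > log_b(a), Case 3 applies.
T(n) = O(n^7)
Master Theorem case = 3


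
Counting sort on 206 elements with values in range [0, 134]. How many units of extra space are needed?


Output array size: 206 (to store sorted result)
Count array size: 135 (one slot per possible value, range 0 to 134)
Total extra space = 206 + 135 = 341


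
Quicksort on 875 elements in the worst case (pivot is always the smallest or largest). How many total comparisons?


In the worst case, each partition step picks the worst pivot:
  Partition 1: 874 comparisons (n-1 elements to compare)
  Partition 2: 873 comparisons
  Partition 3: 872 comparisons
  Partition 4: 871 comparisons
  Partition 5: 870 comparisons
  ...
  Last partition: 0 comparisons
Total = (n-1) + (n-2) + ... + 1 + 0 = n*(n-1)/2
= 875*874/2 = 382375


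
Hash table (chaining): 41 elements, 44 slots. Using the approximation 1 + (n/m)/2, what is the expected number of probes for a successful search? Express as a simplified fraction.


Computing expected probes:
alpha = 41/44
= 1 + alpha/2
= 1 + 41/(2*44)
= (2*44 + 41) / (2*44)
= 129/88


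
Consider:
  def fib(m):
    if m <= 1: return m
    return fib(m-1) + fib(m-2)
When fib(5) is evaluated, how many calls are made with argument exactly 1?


Let N(m) = number of times fib(m) is called while evaluating fib(5).
N(5) = 1 (the initial call).
N(4) = 1 (only fib(5) calls it).
For 1 <= m <= 3: fib(m) is called by fib(m+1) and fib(m+2), so
  N(m) = N(m+1) + N(m+2).
fib(0) is called only by fib(2), so N(0) = N(2).
Walk down from m=5:
  N(5)=1, N(4)=1, N(3)=2, N(2)=3, N(1)=5
N(1) = 5


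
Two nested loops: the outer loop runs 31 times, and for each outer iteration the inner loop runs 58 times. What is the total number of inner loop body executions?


Outer loop: 31 iterations
Inner loop: 58 iterations per outer iteration
Total = 31 * 58 = 1798


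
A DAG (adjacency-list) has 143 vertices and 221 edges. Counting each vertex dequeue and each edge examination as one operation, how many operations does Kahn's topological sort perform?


V = 143 (vertex processing)
E = 221 (edge processing)
V + E = 143 + 221 = 364


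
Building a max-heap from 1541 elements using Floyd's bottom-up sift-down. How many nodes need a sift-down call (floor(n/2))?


In a heap of 1541 elements (0-indexed array):
  Last element index: 1540
  Parent of last element: floor((1540 - 1) / 2) = 769
  Internal nodes: indices 0 to 769
  Count = floor(1541/2) = 770


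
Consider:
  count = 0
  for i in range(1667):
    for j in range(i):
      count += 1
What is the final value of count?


For each i, the inner loop runs i times:
  i=0: inner runs 0 times
  i=1: inner runs 1 time
  i=2: inner runs 2 times
  i=3: inner runs 3 times
  i=4: inner runs 4 times
  i=5: inner runs 5 times
  i=6: inner runs 6 times
  i=7: inner runs 7 times
  ...
Total = 0 + 1 + 2 + ... + 1666 = 1667*(1667-1)/2 = 1388611


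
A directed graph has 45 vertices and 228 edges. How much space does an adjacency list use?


Adjacency list: one list head per vertex + one entry per edge
Vertex heads: 45
Edge entries: 228
Total = 45 + 228 = 273


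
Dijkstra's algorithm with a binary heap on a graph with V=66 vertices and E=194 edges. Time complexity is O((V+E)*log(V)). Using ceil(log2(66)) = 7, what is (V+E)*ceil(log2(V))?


Dijkstra with a binary heap: each vertex is extracted once, each edge may relax once.
Each heap operation costs O(log V).
V + E = 66 + 194 = 260
ceil(log2(66)) = 7 (since 2^6 = 64 < 66 <= 128 = 2^7)
Total heap work = (V+E) * ceil(log2(V)) = 260 * 7 = 1820


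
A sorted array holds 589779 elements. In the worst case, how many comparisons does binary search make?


Halving sequence: 589779 -> 294889 -> 147444 -> 73722 -> 36861 -> 18430 -> 9215 -> 4607 -> 2303 -> 1151 -> 575 -> 287 -> 143 -> 71 -> 35 -> 17 -> 8 -> 4 -> 2 -> 1
Number of halvings = 19
Max comparisons = 19 + 1 = 20


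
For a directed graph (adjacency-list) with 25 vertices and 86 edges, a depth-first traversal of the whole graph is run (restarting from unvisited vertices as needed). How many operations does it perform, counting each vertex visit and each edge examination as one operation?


A full DFS traversal visits each vertex once and examines each edge once.
V = 25
E = 86
Sum = 25 + 86 = 111


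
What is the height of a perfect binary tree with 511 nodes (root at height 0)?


A perfect binary tree with 511 nodes:
  511 = 2^9 - 1
  Levels: 0, 1, ..., 8
  Height = 8


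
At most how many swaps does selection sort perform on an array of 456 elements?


Each of the 455 passes places one element in its final position.
Pass 1: swap minimum into position 0
Pass 2: swap minimum of remaining into position 1
...
Pass 455: last two elements, one swap
Maximum swaps = 456 - 1 = 455


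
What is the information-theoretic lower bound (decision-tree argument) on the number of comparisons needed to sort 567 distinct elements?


A binary decision tree of height h has at most 2^h leaves and needs at least n! of them, so h >= ceil(log2(n!)).
567! is far too large to multiply out, so use Stirling's series:
  ln(n!) ~ n ln n - n + (1/2) ln(2 pi n) + 1/(12n)  (error below 1/(360 n^3), negligible here)
  ln(567) = 6.3403593
  n ln n = 567 * 6.3403593 = 3594.9837
  (1/2) ln(2 pi * 567) = (1/2) ln(3562.5661) = 4.0891
  1/(12*567) = 0.0001
  ln(567!) ~ 3594.9837 - 567 + 4.0891 + 0.0001 = 3032.0729
Convert to base 2: log2(567!) = 3032.0729 / ln 2 = 3032.0729 / 0.69314718 = 4374.3565
ceil(4374.3565) = 4375


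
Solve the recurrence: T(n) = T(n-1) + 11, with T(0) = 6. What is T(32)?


Unrolling the recurrence:
T(32) = T(31) + 11
       = T(30) + 11 + 11
       = T(29) + 11*3
       ...
       = T(0) + 11*32
       = 6 + 352 = 358


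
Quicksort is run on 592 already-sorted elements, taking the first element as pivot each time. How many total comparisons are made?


Sum of comparisons per partition:
591 + 590 + ... + 1 + 0
= 592 * (592 - 1) / 2
= 592 * 591 / 2
= 174936


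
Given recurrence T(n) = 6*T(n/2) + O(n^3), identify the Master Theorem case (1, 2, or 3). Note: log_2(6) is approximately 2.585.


Master Theorem parameters: a=6, b=2, c=3
log_b(a) = 2.585
Compare b^c with a: 2^3 = 8 > 6, so c > log_b(a).
Comparing c=3 vs log_b(a)=2.585:
3 > 2.585 => Case 3
Result: T(n) = O(n^3)
Master Theorem case = 3


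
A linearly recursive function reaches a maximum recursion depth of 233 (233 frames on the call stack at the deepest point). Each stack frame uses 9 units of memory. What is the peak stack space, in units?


Maximum recursion depth = 233 frames
Memory per frame = 9 units
Total stack space = depth * frame_size
= 233 * 9 = 2097


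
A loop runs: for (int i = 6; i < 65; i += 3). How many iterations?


Loop starts at i = 6, increments by 3, stops when i >= 65.
Number of iterations = ceil((65 - 6) / 3)
= ceil(59 / 3)
= 20


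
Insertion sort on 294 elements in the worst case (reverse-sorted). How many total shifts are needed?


In the worst case (reverse-sorted), each element shifts past all previous:
  Element 1: 1 shifts
  Element 2: 2 shifts
  Element 3: 3 shifts
  Element 4: 4 shifts
  Element 5: 5 shifts
  ...
  Element 293: 293 shifts
Total = 1 + 2 + ... + 293
= 294*(294-1)/2 = 43071


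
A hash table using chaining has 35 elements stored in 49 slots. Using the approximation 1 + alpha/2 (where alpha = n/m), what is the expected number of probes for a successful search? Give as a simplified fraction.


Load factor alpha = n/m = 35/49
Expected probes = 1 + alpha/2 = 1 + 35/(2*49)
= 1 + 35/98
= 98/98 + 35/98
= 133/98
Simplify: 19/14


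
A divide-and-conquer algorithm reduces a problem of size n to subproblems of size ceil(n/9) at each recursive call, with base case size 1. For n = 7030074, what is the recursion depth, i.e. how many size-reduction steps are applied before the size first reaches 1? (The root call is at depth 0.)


Each step divides the size by 9 (rounding up); after k steps the size is ceil(n/9^k), which equals 1 exactly when 9^k >= n.
So the depth is the smallest k with 9^k >= 7030074, i.e. ceil(log_9(7030074)).
9^7 = 4782969 < 7030074 <= 43046721 = 9^8
Recursion depth = 8


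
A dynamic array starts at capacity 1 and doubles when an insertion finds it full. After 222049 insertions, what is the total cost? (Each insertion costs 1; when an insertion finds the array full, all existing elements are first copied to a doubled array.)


Insertion cost: 222049 (one per element)
Resizes occur just before inserting elements 2, 3, 5, 9, ...
Elements copied at each resize: 1 + 2 + 4 + 8 + 16 + 32 + 64 + 128 + 256 + 512 + 1024 + 2048 + 4096 + 8192 + 16384 + 32768 + 65536 + 131072
Sum of copies = 262143 (geometric series: 2^k - 1)
Total = 222049 + 262143 = 484192


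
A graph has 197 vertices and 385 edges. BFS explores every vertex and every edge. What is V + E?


A full BFS traversal dequeues each vertex once and examines each edge once.
Vertex visits: 197
Edge visits: 385
V + E = 197 + 385 = 582


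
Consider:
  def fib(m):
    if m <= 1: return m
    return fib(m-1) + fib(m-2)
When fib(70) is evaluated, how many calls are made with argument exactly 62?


Let N(m) = number of times fib(m) is called while evaluating fib(70).
N(70) = 1 (the initial call).
N(69) = 1 (only fib(70) calls it).
For 1 <= m <= 68: fib(m) is called by fib(m+1) and fib(m+2), so
  N(m) = N(m+1) + N(m+2).
fib(0) is called only by fib(2), so N(0) = N(2).
Walk down from m=70:
  N(70)=1, N(69)=1, N(68)=2, N(67)=3, N(66)=5, N(65)=8, N(64)=13, N(63)=21, N(62)=34
N(62) = 34


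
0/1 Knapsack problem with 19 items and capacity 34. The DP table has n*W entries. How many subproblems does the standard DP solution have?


The DP table is indexed by (item, capacity).
Rows: 19 items
Columns: 34 capacity values (1 to W)
Total subproblems = 19 * 34 = 646


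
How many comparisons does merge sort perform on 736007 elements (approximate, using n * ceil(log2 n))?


Recursion depth: ceil(log2(736007)) = 20
Each recursion level merges n = 736007 elements
Total = 736007 * 20 = 14720140


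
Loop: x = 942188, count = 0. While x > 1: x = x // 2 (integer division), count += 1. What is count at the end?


The variable x halves each step:
x = 942188 -> 471094 -> 235547 -> 117773 -> 58886 -> 29443 -> 14721 -> 7360 -> 3680 -> 1840 -> 920 -> 460 -> 230 -> 115 -> 57 -> 28 -> 14 -> 7 -> 3 -> 1
Number of halvings = floor(log2(942188)) = 19


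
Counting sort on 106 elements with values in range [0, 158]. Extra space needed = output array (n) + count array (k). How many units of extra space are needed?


Output array size: 106 (to store sorted result)
Count array size: 159 (one slot per possible value, range 0 to 158)
Total extra space = 106 + 159 = 265


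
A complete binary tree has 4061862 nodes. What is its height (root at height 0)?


In a complete binary tree, level k holds nodes 2^k .. 2^(k+1)-1 (1-indexed).
Height = floor(log2(n)) = floor(log2(4061862)) = 21
Check: 2^21 = 2097152 <= 4061862 < 4194304 = 2^22


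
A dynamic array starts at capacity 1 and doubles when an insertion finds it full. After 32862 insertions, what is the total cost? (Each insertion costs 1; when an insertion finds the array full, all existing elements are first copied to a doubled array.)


Insertion cost: 32862 (one per element)
Resizes occur just before inserting elements 2, 3, 5, 9, ...
Elements copied at each resize: 1 + 2 + 4 + 8 + 16 + 32 + 64 + 128 + 256 + 512 + 1024 + 2048 + 4096 + 8192 + 16384 + 32768
Sum of copies = 65535 (geometric series: 2^k - 1)
Total = 32862 + 65535 = 98397


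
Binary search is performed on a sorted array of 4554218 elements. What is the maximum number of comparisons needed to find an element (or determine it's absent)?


Binary search halves the search space each comparison:
  Step 1: search space = 4554218 -> 2277109
  Step 2: search space = 2277109 -> 1138554
  Step 3: search space = 1138554 -> 569277
  Step 4: search space = 569277 -> 284638
  Step 5: search space = 284638 -> 142319
  Step 6: search space = 142319 -> 71159
  Step 7: search space = 71159 -> 35579
  Step 8: search space = 35579 -> 17789
  Step 9: search space = 17789 -> 8894
  Step 10: search space = 8894 -> 4447
  Step 11: search space = 4447 -> 2223
  Step 12: search space = 2223 -> 1111
  Step 13: search space = 1111 -> 555
  Step 14: search space = 555 -> 277
  Step 15: search space = 277 -> 138
  Step 16: search space = 138 -> 69
  Step 17: search space = 69 -> 34
  Step 18: search space = 34 -> 17
  Step 19: search space = 17 -> 8
  Step 20: search space = 8 -> 4
  Step 21: search space = 4 -> 2
  Step 22: search space = 2 -> 1
  Step 23: search space = 1 (final check)
Maximum comparisons = floor(log2(4554218)) + 1 = 22 + 1 = 23


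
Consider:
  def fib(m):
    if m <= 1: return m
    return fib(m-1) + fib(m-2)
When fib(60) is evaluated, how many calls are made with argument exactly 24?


Let N(m) = number of times fib(m) is called while evaluating fib(60).
N(60) = 1 (the initial call).
N(59) = 1 (only fib(60) calls it).
For 1 <= m <= 58: fib(m) is called by fib(m+1) and fib(m+2), so
  N(m) = N(m+1) + N(m+2).
fib(0) is called only by fib(2), so N(0) = N(2).
Walk down from m=60:
  N(60)=1, N(59)=1, N(58)=2, N(57)=3, N(56)=5, N(55)=8, N(54)=13, N(53)=21, N(52)=34, N(51)=55, N(50)=89, N(49)=144, N(48)=233, N(47)=377, N(46)=610, N(45)=987, N(44)=1597, N(43)=2584, N(42)=4181, N(41)=6765, N(40)=10946, N(39)=17711, N(38)=28657, N(37)=46368, N(36)=75025, N(35)=121393, N(34)=196418, N(33)=317811, N(32)=514229, N(31)=832040, N(30)=1346269, N(29)=2178309, N(28)=3524578, N(27)=5702887, N(26)=9227465, N(25)=14930352, N(24)=24157817
N(24) = 24157817


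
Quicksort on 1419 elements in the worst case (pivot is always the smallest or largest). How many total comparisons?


In the worst case, each partition step picks the worst pivot:
  Partition 1: 1418 comparisons (n-1 elements to compare)
  Partition 2: 1417 comparisons
  Partition 3: 1416 comparisons
  Partition 4: 1415 comparisons
  Partition 5: 1414 comparisons
  ...
  Last partition: 0 comparisons
Total = (n-1) + (n-2) + ... + 1 + 0 = n*(n-1)/2
= 1419*1418/2 = 1006071


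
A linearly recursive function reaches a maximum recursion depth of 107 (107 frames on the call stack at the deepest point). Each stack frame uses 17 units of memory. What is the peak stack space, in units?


Maximum recursion depth = 107 frames
Memory per frame = 17 units
Total stack space = depth * frame_size
= 107 * 17 = 1819


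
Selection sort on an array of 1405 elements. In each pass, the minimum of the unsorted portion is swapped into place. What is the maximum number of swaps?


Selection sort performs one swap per pass:
  Pass 1: find min in positions 0 to 1404, swap with position 0
  Pass 2: find min in positions 1 to 1404, swap with position 1
  Pass 3: find min in positions 2 to 1404, swap with position 2
  Pass 4: find min in positions 3 to 1404, swap with position 3
  Pass 5: find min in positions 4 to 1404, swap with position 4
  ... (1399 more passes)
Total passes (and swaps) = n - 1 = 1405 - 1 = 1404


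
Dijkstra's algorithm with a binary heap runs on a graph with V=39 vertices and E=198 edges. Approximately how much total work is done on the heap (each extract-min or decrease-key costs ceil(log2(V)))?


Dijkstra with a binary heap: each vertex is extracted once, each edge may relax once.
Each heap operation costs O(log V).
V + E = 39 + 198 = 237
ceil(log2(39)) = 6 (since 2^5 = 32 < 39 <= 64 = 2^6)
Total heap work = (V+E) * ceil(log2(V)) = 237 * 6 = 1422


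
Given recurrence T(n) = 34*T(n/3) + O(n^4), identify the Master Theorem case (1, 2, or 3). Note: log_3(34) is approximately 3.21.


Master Theorem parameters: a=34, b=3, c=4
log_b(a) = 3.21
Compare b^c with a: 3^4 = 81 > 34, so c > log_b(a).
Comparing c=4 vs log_b(a)=3.21:
4 > 3.21 => Case 3
Result: T(n) = O(n^4)
Master Theorem case = 3


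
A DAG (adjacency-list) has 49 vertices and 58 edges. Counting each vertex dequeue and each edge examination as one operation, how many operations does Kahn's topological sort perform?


V = 49 (vertex processing)
E = 58 (edge processing)
V + E = 49 + 58 = 107


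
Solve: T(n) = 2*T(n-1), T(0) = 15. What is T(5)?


Unrolling:
T(5) = 2*T(4) = 2^2*T(3) = ... = 2^5*T(0)
= 2^5 * 15
= 32 * 15 = 480


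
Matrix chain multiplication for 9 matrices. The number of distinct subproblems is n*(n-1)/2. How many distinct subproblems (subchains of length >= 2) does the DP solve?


Subproblems are indexed by (i, j) where i < j.
Number of such pairs = n*(n-1)/2
= 9 * 8 / 2
= 36


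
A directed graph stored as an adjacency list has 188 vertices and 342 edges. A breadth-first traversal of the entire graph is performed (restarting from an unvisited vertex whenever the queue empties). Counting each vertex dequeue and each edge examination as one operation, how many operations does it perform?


A full BFS traversal dequeues each vertex once and examines each edge once.
Vertex visits: 188
Edge visits: 342
V + E = 188 + 342 = 530


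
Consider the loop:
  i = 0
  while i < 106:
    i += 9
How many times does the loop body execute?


Starting at i = 0, each iteration adds 9.
Iterations until i >= 106:
  Iteration 1: i = 0 -> i = 9
  Iteration 2: i = 9 -> i = 18
  Iteration 3: i = 18 -> i = 27
  Iteration 4: i = 27 -> i = 36
  Iteration 5: i = 36 -> i = 45
  Iteration 6: i = 45 -> i = 54
  Iteration 7: i = 54 -> i = 63
  Iteration 8: i = 63 -> i = 72
  ... continuing ...
Total iterations = ceil(106/9) = 12


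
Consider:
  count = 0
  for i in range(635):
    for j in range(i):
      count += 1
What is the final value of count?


For each i, the inner loop runs i times:
  i=0: inner runs 0 times
  i=1: inner runs 1 time
  i=2: inner runs 2 times
  i=3: inner runs 3 times
  i=4: inner runs 4 times
  i=5: inner runs 5 times
  i=6: inner runs 6 times
  i=7: inner runs 7 times
  ...
Total = 0 + 1 + 2 + ... + 634 = 635*(635-1)/2 = 201295


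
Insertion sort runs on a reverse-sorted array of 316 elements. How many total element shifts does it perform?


Sum of shifts = 1 + 2 + 3 + ... + 315
= 316 * 315 / 2
= 99540 / 2
= 49770


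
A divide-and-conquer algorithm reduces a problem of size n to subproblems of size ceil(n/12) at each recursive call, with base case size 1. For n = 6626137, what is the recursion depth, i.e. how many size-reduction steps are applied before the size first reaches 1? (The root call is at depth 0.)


Each step divides the size by 12 (rounding up); after k steps the size is ceil(n/12^k), which equals 1 exactly when 12^k >= n.
So the depth is the smallest k with 12^k >= 6626137, i.e. ceil(log_12(6626137)).
12^6 = 2985984 < 6626137 <= 35831808 = 12^7
Recursion depth = 7


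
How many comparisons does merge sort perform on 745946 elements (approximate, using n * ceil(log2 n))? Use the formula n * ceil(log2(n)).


Recursion depth: ceil(log2(745946)) = 20
Each recursion level merges n = 745946 elements
Total = 745946 * 20 = 14918920


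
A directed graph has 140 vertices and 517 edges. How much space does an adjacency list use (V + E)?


Adjacency list: one list head per vertex + one entry per edge
Vertex heads: 140
Edge entries: 517
Total = 140 + 517 = 657


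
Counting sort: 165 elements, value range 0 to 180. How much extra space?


n = 165 (output array)
k = 181 (count array for 181 distinct values)
Extra space = 165 + 181 = 346


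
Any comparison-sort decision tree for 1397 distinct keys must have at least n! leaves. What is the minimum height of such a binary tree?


A binary decision tree of height h has at most 2^h leaves and needs at least n! of them, so h >= ceil(log2(n!)).
1397! is far too large to multiply out, so use Stirling's series:
  ln(n!) ~ n ln n - n + (1/2) ln(2 pi n) + 1/(12n)  (error below 1/(360 n^3), negligible here)
  ln(1397) = 7.2420824
  n ln n = 1397 * 7.2420824 = 10117.1891
  (1/2) ln(2 pi * 1397) = (1/2) ln(8777.6099) = 4.5400
  1/(12*1397) = 0.0001
  ln(1397!) ~ 10117.1891 - 1397 + 4.5400 + 0.0001 = 8724.7292
Convert to base 2: log2(1397!) = 8724.7292 / ln 2 = 8724.7292 / 0.69314718 = 12587.1236
ceil(12587.1236) = 12588


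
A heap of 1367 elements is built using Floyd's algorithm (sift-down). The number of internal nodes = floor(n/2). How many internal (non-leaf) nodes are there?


Leaf nodes occupy roughly half the array.
Sift-down is called for each internal node, starting from the last one.
Internal nodes = floor(n/2) = floor(1367/2) = 683


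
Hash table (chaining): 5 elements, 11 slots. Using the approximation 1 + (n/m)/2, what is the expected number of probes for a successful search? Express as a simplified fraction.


Computing expected probes:
alpha = 5/11
= 1 + alpha/2
= 1 + 5/(2*11)
= (2*11 + 5) / (2*11)
= 27/22


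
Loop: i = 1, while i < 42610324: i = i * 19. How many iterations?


i multiplies by 19 each step:
i = 1 -> 19 -> 361 -> 6859 -> 130321 -> 2476099 -> 47045881 (stop)
Iterations = ceil(log_19(42610324)) = 6


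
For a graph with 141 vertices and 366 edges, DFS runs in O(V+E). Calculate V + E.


A full DFS traversal visits each vertex once and examines each edge once.
V = 141
E = 366
Sum = 141 + 366 = 507


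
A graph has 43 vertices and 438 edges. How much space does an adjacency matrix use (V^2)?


Adjacency matrix: V x V grid of entries
Space = V^2 = 43^2 = 43 * 43 = 1849


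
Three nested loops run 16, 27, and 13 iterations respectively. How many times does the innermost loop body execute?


Loop 1 (outermost): 16 iterations
Loop 2 (middle): 27 iterations per outer
Loop 3 (innermost): 13 iterations per middle
Total = 16 * 27 * 13 = 5616


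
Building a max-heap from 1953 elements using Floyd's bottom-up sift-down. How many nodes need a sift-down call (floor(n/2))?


In a heap of 1953 elements (0-indexed array):
  Last element index: 1952
  Parent of last element: floor((1952 - 1) / 2) = 975
  Internal nodes: indices 0 to 975
  Count = floor(1953/2) = 976


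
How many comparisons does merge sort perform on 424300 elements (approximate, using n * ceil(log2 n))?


Recursion depth: ceil(log2(424300)) = 19
Each recursion level merges n = 424300 elements
Total = 424300 * 19 = 8061700


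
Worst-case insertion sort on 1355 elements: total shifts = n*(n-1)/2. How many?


Sum of shifts = 1 + 2 + 3 + ... + 1354
= 1355 * 1354 / 2
= 1834670 / 2
= 917335


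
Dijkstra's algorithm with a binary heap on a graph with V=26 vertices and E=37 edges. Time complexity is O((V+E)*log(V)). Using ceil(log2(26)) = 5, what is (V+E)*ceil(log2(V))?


Dijkstra with a binary heap: each vertex is extracted once, each edge may relax once.
Each heap operation costs O(log V).
V + E = 26 + 37 = 63
ceil(log2(26)) = 5 (since 2^4 = 16 < 26 <= 32 = 2^5)
Total heap work = (V+E) * ceil(log2(V)) = 63 * 5 = 315


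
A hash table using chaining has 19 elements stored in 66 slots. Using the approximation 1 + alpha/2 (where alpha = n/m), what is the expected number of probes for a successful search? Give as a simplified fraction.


Load factor alpha = n/m = 19/66
Expected probes = 1 + alpha/2 = 1 + 19/(2*66)
= 1 + 19/132
= 132/132 + 19/132
= 151/132
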